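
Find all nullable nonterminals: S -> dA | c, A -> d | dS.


A nonterminal is nullable iff some alternative derives ε (directly, or every symbol in it is nullable)
Nullable: {}


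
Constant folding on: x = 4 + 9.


4 + 9 = 13 at compile time
Optimized: x = 13


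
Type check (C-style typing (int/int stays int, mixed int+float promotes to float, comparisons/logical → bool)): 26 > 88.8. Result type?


Operand types: int > float
Rule: comparison yields bool
Result type: bool


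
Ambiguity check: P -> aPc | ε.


balanced a^n…c^n: each string has a unique parse
Unambiguous


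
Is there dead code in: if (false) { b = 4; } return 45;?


condition is constant false, so the whole block is unreachable
Dead: 'if (false) { b = 4; }'


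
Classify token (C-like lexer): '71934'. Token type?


Pattern: digits only
Type: INTEGER_LITERAL


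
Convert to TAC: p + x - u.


Break into single-operator statements:
t1 = p + x
t2 = t1 - u


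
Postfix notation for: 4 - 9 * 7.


* has higher precedence, evaluate 9*7 first
Postfix: 4 9 7 * -


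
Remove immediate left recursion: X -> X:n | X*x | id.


Left-recursive alternatives: X:n, X*x; non-recursive: id
Introduce X': X -> idX', X' -> :nX' | *xX' | ε


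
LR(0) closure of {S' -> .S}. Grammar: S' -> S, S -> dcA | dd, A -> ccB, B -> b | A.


Start: S' -> .S
For each item with dot before a nonterminal B, add B -> .γ for every B-production
Closure: [S' -> .S, S -> .dcA, S -> .dd]


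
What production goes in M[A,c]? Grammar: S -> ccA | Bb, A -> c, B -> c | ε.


For [A, c]: 'c' ∈ FIRST(c)
Entry: A -> c


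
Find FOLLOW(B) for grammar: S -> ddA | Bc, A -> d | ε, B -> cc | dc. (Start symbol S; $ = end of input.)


$ ∈ FOLLOW(S). For each A -> αBβ: add FIRST(β)\{ε} to FOLLOW(B); if β nullable, add FOLLOW(A).
FOLLOW(B) = {c}


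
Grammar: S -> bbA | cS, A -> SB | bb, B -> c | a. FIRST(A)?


Per alternative of A: FIRST(SB) = {b, c}; FIRST(bb) = {b}
FIRST(A) = {b, c}


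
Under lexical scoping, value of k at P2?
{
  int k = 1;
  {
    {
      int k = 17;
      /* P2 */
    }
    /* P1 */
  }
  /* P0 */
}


k declared in the same block as P2
k = 17


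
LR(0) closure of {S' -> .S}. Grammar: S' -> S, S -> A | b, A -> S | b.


Start: S' -> .S
For each item with dot before a nonterminal B, add B -> .γ for every B-production
Closure: [S' -> .S, S -> .A, S -> .b, A -> .S, A -> .b]


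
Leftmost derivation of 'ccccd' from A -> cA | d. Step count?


Derivation: A => cA => ccA => cccA => ccccA => ccccd
Steps: 5


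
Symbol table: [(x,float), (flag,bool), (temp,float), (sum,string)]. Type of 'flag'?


Lookup 'flag' → type bool


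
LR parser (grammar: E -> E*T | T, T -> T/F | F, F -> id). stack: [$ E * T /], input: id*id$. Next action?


no handle; shift 'id'
Action: shift


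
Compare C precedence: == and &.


'==' is equality (level 6); '&' is bitwise AND (level 5)
Higher level binds tighter
'==' has higher precedence than '&'


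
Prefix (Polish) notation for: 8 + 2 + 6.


left-to-right (same/higher precedence on left): tree is (+ (+ 8 2) 6)
Prefix: + + 8 2 6


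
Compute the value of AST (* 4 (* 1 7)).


Evaluate inner: (* 1 7) = 7
Evaluate root: (* 4 7) = 28
Result: 28


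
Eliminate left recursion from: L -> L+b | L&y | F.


Left-recursive alternatives: L+b, L&y; non-recursive: F
Introduce L': L -> FL', L' -> +bL' | &yL' | ε


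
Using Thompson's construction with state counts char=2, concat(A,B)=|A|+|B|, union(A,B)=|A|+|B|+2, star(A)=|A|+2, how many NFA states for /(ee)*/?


Syntax tree has 2 char leaf(s), 0 union(s), 1 star(s)
chars contribute 2×2 = 4; each union adds +2; each star adds +2
Total: 4 + 0 + 2 = 6 states


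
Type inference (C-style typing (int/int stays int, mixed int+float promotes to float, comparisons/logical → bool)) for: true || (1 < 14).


Operand types: bool || bool
Rule: logical operators take bool operands and yield bool
Result type: bool


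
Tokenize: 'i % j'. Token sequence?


Scan left to right, longest-match per lexeme
Tokens: ID(i), OP(%), ID(j)


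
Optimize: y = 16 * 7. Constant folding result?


16 * 7 = 112 at compile time
Optimized: y = 112


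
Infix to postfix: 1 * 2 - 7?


Left to right (same or higher precedence on left)
Postfix: 1 2 * 7 -


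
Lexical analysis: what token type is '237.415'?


Pattern: digits with a decimal point
Type: FLOAT_LITERAL


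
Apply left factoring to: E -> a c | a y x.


Common prefix: 'a'
Factored: E -> a E', E' -> c | y x


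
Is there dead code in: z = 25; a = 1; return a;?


z is assigned but never read
Dead: 'z = 25'


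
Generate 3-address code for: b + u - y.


Break into single-operator statements:
t1 = b + u
t2 = t1 - y


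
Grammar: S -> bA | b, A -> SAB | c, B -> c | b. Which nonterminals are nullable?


A nonterminal is nullable iff some alternative derives ε (directly, or every symbol in it is nullable)
Nullable: {}


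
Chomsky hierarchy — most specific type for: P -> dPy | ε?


Single nonterminal LHS, but d^n y^n is not regular
Classification: Type 2 (Context-Free)


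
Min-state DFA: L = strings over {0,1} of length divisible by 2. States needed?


Track length mod 2: states 0..1, accept at 0
Minimal DFA: 2 states


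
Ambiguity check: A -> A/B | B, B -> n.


precedence layered via separate nonterminal B: deterministic
Unambiguous


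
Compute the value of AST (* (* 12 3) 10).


Evaluate inner: (* 12 3) = 36
Evaluate root: (* 36 10) = 360
Result: 360


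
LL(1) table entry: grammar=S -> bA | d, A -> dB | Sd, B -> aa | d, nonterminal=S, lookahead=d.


For [S, d]: 'd' ∈ FIRST(d)
Entry: S -> d


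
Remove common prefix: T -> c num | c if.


Common prefix: 'c'
Factored: T -> c T', T' -> num | if


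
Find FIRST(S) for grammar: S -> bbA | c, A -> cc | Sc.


Per alternative of S: FIRST(bbA) = {b}; FIRST(c) = {c}
FIRST(S) = {b, c}


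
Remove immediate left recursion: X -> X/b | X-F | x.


Left-recursive alternatives: X/b, X-F; non-recursive: x
Introduce X': X -> xX', X' -> /bX' | -FX' | ε


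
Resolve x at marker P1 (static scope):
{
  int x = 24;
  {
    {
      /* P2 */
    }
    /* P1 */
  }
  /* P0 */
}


P1's block does not declare x; resolves to the enclosing declaration at depth 0
x = 24


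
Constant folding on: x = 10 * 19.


10 * 19 = 190 at compile time
Optimized: x = 190


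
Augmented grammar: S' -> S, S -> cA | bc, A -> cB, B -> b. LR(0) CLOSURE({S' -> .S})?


Start: S' -> .S
For each item with dot before a nonterminal B, add B -> .γ for every B-production
Closure: [S' -> .S, S -> .cA, S -> .bc]


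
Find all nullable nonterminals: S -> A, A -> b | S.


A nonterminal is nullable iff some alternative derives ε (directly, or every symbol in it is nullable)
Nullable: {}


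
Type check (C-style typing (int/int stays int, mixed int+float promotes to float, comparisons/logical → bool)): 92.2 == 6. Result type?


Operand types: float == int
Rule: comparison yields bool
Result type: bool


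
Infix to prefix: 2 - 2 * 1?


'*' binds tighter: tree is (- 2 (* 2 1))
Prefix: - 2 * 2 1


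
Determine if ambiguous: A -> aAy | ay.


balanced a^n…y^n: each string has a unique parse
Unambiguous


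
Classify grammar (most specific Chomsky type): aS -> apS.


LHS has context (more than one symbol) and |LHS| ≤ |RHS|
Classification: Type 1 (Context-Sensitive)


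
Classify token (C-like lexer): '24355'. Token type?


Pattern: digits only
Type: INTEGER_LITERAL


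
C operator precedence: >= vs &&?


'>=' is relational (level 7); '&&' is logical AND (level 2)
Higher level binds tighter
'>=' has higher precedence than '&&'


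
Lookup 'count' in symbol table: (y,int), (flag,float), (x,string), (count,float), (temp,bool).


Lookup 'count' → type float


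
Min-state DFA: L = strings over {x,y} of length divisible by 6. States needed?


Track length mod 6: states 0..5, accept at 0
Minimal DFA: 6 states


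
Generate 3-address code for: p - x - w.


Break into single-operator statements:
t1 = p - x
t2 = t1 - w


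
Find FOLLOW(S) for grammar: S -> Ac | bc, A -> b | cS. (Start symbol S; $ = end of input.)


$ ∈ FOLLOW(S). For each A -> αBβ: add FIRST(β)\{ε} to FOLLOW(B); if β nullable, add FOLLOW(A).
FOLLOW(S) = {$, c}


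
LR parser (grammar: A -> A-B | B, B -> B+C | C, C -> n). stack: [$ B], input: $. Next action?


lookahead ∉ {+} so B won't extend; reduce A -> B
Action: reduce (A -> B)


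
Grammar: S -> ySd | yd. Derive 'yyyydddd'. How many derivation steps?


Derivation: S => ySd => yySdd => yyySddd => yyyydddd
Steps: 4


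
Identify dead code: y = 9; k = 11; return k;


y is assigned but never read
Dead: 'y = 9'


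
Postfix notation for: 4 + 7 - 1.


Left to right (same or higher precedence on left)
Postfix: 4 7 + 1 -


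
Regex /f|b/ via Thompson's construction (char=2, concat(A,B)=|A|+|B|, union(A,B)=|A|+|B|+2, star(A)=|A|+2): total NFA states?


Syntax tree has 2 char leaf(s), 1 union(s), 0 star(s)
chars contribute 2×2 = 4; each union adds +2; each star adds +2
Total: 4 + 2 + 0 = 6 states


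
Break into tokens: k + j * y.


Scan left to right, longest-match per lexeme
Tokens: ID(k), OP(+), ID(j), OP(*), ID(y)


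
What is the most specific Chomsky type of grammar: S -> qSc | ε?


Single nonterminal LHS, but q^n c^n is not regular
Classification: Type 2 (Context-Free)


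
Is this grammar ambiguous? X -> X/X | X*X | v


'v/v*v' has two parse trees (no precedence encoded between / and *)
Ambiguous


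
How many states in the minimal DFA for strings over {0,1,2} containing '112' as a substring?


KMP-style automaton: 3 progress states + 1 absorbing accept = 4
Minimal DFA: 4 states


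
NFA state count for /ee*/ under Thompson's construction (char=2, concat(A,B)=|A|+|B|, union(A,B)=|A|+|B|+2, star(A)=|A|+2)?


Syntax tree has 2 char leaf(s), 0 union(s), 1 star(s)
chars contribute 2×2 = 4; each union adds +2; each star adds +2
Total: 4 + 0 + 2 = 6 states


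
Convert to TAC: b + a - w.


Break into single-operator statements:
t1 = b + a
t2 = t1 - w


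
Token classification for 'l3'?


Pattern: letter/underscore followed by alphanumerics, not a keyword
Type: IDENTIFIER


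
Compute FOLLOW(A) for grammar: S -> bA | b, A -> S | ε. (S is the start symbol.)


$ ∈ FOLLOW(S). For each A -> αBβ: add FIRST(β)\{ε} to FOLLOW(B); if β nullable, add FOLLOW(A).
FOLLOW(A) = {$}


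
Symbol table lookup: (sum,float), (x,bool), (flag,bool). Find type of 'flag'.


Lookup 'flag' → type bool


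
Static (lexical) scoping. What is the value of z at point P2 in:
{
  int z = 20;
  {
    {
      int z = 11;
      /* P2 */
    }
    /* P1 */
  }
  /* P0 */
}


z declared in the same block as P2
z = 11


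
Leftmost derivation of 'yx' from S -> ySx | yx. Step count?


Derivation: S => yx
Steps: 1


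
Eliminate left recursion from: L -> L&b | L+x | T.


Left-recursive alternatives: L&b, L+x; non-recursive: T
Introduce L': L -> TL', L' -> &bL' | +xL' | ε


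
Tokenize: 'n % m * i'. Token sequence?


Scan left to right, longest-match per lexeme
Tokens: ID(n), OP(%), ID(m), OP(*), ID(i)


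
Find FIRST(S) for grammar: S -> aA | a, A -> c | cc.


Per alternative of S: FIRST(aA) = {a}; FIRST(a) = {a}
FIRST(S) = {a}


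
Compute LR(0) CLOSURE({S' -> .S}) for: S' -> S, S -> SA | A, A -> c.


Start: S' -> .S
For each item with dot before a nonterminal B, add B -> .γ for every B-production
Closure: [S' -> .S, S -> .SA, S -> .A, A -> .c]


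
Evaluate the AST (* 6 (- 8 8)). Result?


Evaluate inner: (- 8 8) = 0
Evaluate root: (* 6 0) = 0
Result: 0


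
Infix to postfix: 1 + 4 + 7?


Left to right (same or higher precedence on left)
Postfix: 1 4 + 7 +


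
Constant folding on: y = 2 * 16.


2 * 16 = 32 at compile time
Optimized: y = 32


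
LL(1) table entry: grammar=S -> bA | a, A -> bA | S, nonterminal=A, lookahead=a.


For [A, a]: 'a' ∈ FIRST(S)
Entry: A -> S


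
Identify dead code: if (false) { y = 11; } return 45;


condition is constant false, so the whole block is unreachable
Dead: 'if (false) { y = 11; }'


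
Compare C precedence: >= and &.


'>=' is relational (level 7); '&' is bitwise AND (level 5)
Higher level binds tighter
'>=' has higher precedence than '&'


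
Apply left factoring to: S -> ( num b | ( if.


Common prefix: '('
Factored: S -> ( S', S' -> num b | if


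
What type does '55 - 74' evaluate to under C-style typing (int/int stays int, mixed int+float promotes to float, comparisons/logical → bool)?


Operand types: int - int
Rule: mixed int/float promotes to float; int/int stays int
Result type: int


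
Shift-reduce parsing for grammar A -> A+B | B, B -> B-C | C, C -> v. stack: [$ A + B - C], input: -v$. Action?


handle 'B-C' on top
Action: reduce (B -> B-C)


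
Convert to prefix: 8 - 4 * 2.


'*' binds tighter: tree is (- 8 (* 4 2))
Prefix: - 8 * 4 2


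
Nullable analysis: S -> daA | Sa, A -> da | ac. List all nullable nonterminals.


A nonterminal is nullable iff some alternative derives ε (directly, or every symbol in it is nullable)
Nullable: {}


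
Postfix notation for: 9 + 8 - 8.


Left to right (same or higher precedence on left)
Postfix: 9 8 + 8 -


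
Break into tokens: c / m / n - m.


Scan left to right, longest-match per lexeme
Tokens: ID(c), OP(/), ID(m), OP(/), ID(n), OP(-), ID(m)


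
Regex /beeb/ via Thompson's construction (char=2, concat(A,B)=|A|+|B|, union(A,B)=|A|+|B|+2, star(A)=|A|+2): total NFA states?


Syntax tree has 4 char leaf(s), 0 union(s), 0 star(s)
chars contribute 4×2 = 8; each union adds +2; each star adds +2
Total: 8 + 0 + 0 = 8 states


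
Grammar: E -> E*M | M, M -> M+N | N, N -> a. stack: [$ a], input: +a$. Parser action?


'a' on top is the handle for N -> a
Action: reduce (N -> a)


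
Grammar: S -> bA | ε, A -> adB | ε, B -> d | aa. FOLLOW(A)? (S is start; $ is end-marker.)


$ ∈ FOLLOW(S). For each A -> αBβ: add FIRST(β)\{ε} to FOLLOW(B); if β nullable, add FOLLOW(A).
FOLLOW(A) = {$}


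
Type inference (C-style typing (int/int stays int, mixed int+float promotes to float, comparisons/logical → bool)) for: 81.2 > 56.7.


Operand types: float > float
Rule: comparison yields bool
Result type: bool


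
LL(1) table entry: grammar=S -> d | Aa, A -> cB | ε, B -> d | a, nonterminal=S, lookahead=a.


For [S, a]: 'a' ∈ FIRST(Aa)
Entry: S -> Aa


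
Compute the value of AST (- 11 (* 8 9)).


Evaluate inner: (* 8 9) = 72
Evaluate root: (- 11 72) = -61
Result: -61


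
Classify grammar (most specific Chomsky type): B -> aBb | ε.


Single nonterminal LHS, but a^n b^n is not regular
Classification: Type 2 (Context-Free)


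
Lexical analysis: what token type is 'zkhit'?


Pattern: letter/underscore followed by alphanumerics, not a keyword
Type: IDENTIFIER


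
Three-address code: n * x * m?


Break into single-operator statements:
t1 = n * x
t2 = t1 * m


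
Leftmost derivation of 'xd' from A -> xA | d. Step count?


Derivation: A => xA => xd
Steps: 2


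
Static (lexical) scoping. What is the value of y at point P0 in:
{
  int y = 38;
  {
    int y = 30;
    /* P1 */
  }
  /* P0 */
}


y declared in the same block as P0
y = 38


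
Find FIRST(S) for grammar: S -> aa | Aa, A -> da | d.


Per alternative of S: FIRST(aa) = {a}; FIRST(Aa) = {d}
FIRST(S) = {a, d}


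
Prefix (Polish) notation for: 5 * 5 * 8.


left-to-right (same/higher precedence on left): tree is (* (* 5 5) 8)
Prefix: * * 5 5 8


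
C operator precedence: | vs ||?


'|' is bitwise OR (level 3); '||' is logical OR (level 1)
Higher level binds tighter
'|' has higher precedence than '||'


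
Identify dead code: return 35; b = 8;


statement follows a return and is unreachable
Dead: 'b = 8'


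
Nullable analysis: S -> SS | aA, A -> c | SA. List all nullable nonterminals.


A nonterminal is nullable iff some alternative derives ε (directly, or every symbol in it is nullable)
Nullable: {}


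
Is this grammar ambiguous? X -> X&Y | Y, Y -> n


precedence layered via separate nonterminal Y: deterministic
Unambiguous


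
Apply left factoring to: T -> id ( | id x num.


Common prefix: 'id'
Factored: T -> id T', T' -> ( | x num


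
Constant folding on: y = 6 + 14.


6 + 14 = 20 at compile time
Optimized: y = 20


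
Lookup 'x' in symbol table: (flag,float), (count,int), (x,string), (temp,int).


Lookup 'x' → type string


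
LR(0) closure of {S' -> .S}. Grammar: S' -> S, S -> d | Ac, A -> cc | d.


Start: S' -> .S
For each item with dot before a nonterminal B, add B -> .γ for every B-production
Closure: [S' -> .S, S -> .d, S -> .Ac, A -> .cc, A -> .d]


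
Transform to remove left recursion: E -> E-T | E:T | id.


Left-recursive alternatives: E-T, E:T; non-recursive: id
Introduce E': E -> idE', E' -> -TE' | :TE' | ε


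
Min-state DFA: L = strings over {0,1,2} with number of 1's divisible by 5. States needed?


Track (count of 1) mod 5: states 0..4, accept at 0
Minimal DFA: 5 states


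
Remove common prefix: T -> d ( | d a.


Common prefix: 'd'
Factored: T -> d T', T' -> ( | a


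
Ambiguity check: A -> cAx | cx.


balanced c^n…x^n: each string has a unique parse
Unambiguous


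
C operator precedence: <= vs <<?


'<<' is shift (level 8); '<=' is relational (level 7)
Higher level binds tighter
'<<' has higher precedence than '<='


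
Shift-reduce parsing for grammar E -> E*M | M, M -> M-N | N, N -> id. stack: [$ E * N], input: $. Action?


'N' (not preceded by M-) is the handle for M -> N
Action: reduce (M -> N)


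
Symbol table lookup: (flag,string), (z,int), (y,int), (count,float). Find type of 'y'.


Lookup 'y' → type int


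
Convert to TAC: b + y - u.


Break into single-operator statements:
t1 = b + y
t2 = t1 - u


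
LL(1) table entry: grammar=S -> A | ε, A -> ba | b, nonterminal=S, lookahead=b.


For [S, b]: 'b' ∈ FIRST(A)
Entry: S -> A


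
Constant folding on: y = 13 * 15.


13 * 15 = 195 at compile time
Optimized: y = 195


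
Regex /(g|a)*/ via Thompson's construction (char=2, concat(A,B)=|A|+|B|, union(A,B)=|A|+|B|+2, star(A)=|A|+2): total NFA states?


Syntax tree has 2 char leaf(s), 1 union(s), 1 star(s)
chars contribute 2×2 = 4; each union adds +2; each star adds +2
Total: 4 + 2 + 2 = 8 states


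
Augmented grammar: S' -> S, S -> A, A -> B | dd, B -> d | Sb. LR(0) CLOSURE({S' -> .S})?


Start: S' -> .S
For each item with dot before a nonterminal B, add B -> .γ for every B-production
Closure: [S' -> .S, S -> .A, A -> .B, A -> .dd, B -> .d, B -> .Sb]


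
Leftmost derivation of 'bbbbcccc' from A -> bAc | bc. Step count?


Derivation: A => bAc => bbAcc => bbbAccc => bbbbcccc
Steps: 4


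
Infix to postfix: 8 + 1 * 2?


* has higher precedence, evaluate 1*2 first
Postfix: 8 1 2 * +


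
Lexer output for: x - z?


Scan left to right, longest-match per lexeme
Tokens: ID(x), OP(-), ID(z)


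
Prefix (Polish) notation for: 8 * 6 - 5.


left-to-right (same/higher precedence on left): tree is (- (* 8 6) 5)
Prefix: - * 8 6 5


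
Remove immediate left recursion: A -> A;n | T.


Left-recursive alternatives: A;n; non-recursive: T
Introduce A': A -> TA', A' -> ;nA' | ε


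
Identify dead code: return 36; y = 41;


statement follows a return and is unreachable
Dead: 'y = 41'


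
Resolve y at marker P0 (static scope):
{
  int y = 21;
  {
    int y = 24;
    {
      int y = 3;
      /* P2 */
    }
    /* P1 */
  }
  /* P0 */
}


y declared in the same block as P0
y = 21


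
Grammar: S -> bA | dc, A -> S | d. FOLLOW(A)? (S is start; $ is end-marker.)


$ ∈ FOLLOW(S). For each A -> αBβ: add FIRST(β)\{ε} to FOLLOW(B); if β nullable, add FOLLOW(A).
FOLLOW(A) = {$}


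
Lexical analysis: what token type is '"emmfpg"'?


Pattern: double-quoted sequence
Type: STRING_LITERAL


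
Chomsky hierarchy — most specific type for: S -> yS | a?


Right-linear: every RHS is a terminal or a terminal followed by one nonterminal
Classification: Type 3 (Regular)


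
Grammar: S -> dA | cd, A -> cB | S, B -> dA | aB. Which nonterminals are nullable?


A nonterminal is nullable iff some alternative derives ε (directly, or every symbol in it is nullable)
Nullable: {}


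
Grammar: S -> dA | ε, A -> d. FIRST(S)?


Per alternative of S: FIRST(dA) = {d}; FIRST(ε) = {ε}
FIRST(S) = {d, ε}


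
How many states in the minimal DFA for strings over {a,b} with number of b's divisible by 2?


Track (count of b) mod 2: states 0..1, accept at 0
Minimal DFA: 2 states


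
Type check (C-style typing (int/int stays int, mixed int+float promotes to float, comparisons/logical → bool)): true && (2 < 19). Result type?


Operand types: bool && bool
Rule: logical operators take bool operands and yield bool
Result type: bool


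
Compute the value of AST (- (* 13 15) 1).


Evaluate inner: (* 13 15) = 195
Evaluate root: (- 195 1) = 194
Result: 194


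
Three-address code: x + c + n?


Break into single-operator statements:
t1 = x + c
t2 = t1 + n


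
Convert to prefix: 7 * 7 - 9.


left-to-right (same/higher precedence on left): tree is (- (* 7 7) 9)
Prefix: - * 7 7 9


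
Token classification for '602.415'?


Pattern: digits with a decimal point
Type: FLOAT_LITERAL


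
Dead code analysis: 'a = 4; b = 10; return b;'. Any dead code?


a is assigned but never read
Dead: 'a = 4'


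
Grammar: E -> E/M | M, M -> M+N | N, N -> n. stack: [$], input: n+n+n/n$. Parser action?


no handle on stack; shift 'n'
Action: shift


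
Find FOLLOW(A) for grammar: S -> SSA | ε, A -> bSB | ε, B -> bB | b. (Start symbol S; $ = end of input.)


$ ∈ FOLLOW(S). For each A -> αBβ: add FIRST(β)\{ε} to FOLLOW(B); if β nullable, add FOLLOW(A).
FOLLOW(A) = {$, b}


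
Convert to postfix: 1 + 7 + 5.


Left to right (same or higher precedence on left)
Postfix: 1 7 + 5 +


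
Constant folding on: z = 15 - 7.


15 - 7 = 8 at compile time
Optimized: z = 8


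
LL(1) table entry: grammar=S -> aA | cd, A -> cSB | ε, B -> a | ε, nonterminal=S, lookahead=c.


For [S, c]: 'c' ∈ FIRST(cd)
Entry: S -> cd


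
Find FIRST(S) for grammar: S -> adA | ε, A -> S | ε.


Per alternative of S: FIRST(adA) = {a}; FIRST(ε) = {ε}
FIRST(S) = {a, ε}


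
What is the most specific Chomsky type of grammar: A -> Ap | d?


Left-linear: every RHS is a terminal or one nonterminal followed by a terminal
Classification: Type 3 (Regular)


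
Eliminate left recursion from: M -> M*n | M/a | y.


Left-recursive alternatives: M*n, M/a; non-recursive: y
Introduce M': M -> yM', M' -> *nM' | /aM' | ε


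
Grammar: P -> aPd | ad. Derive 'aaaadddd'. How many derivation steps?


Derivation: P => aPd => aaPdd => aaaPddd => aaaadddd
Steps: 4


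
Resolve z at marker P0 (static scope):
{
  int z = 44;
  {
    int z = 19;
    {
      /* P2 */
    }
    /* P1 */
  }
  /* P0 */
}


z declared in the same block as P0
z = 44


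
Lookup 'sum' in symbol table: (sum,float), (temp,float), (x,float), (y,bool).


Lookup 'sum' → type float


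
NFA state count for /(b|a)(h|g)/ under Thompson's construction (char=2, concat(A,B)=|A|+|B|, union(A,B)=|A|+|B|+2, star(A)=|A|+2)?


Syntax tree has 4 char leaf(s), 2 union(s), 0 star(s)
chars contribute 4×2 = 8; each union adds +2; each star adds +2
Total: 8 + 4 + 0 = 12 states


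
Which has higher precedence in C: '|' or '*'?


'*' is multiplicative (level 10); '|' is bitwise OR (level 3)
Higher level binds tighter
'*' has higher precedence than '|'


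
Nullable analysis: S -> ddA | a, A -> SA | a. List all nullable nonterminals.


A nonterminal is nullable iff some alternative derives ε (directly, or every symbol in it is nullable)
Nullable: {}


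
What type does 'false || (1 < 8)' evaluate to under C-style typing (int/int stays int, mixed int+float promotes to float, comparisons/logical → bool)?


Operand types: bool || bool
Rule: logical operators take bool operands and yield bool
Result type: bool


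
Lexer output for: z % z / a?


Scan left to right, longest-match per lexeme
Tokens: ID(z), OP(%), ID(z), OP(/), ID(a)


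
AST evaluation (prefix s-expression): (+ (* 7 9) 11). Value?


Evaluate inner: (* 7 9) = 63
Evaluate root: (+ 63 11) = 74
Result: 74


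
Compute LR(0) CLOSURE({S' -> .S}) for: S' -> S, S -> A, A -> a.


Start: S' -> .S
For each item with dot before a nonterminal B, add B -> .γ for every B-production
Closure: [S' -> .S, S -> .A, A -> .a]


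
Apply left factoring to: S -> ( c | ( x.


Common prefix: '('
Factored: S -> ( S', S' -> c | x


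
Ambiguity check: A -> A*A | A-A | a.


'a*a-a' has two parse trees (no precedence encoded between * and -)
Ambiguous


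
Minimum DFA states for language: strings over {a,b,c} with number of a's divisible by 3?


Track (count of a) mod 3: states 0..2, accept at 0
Minimal DFA: 3 states


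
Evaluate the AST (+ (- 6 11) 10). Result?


Evaluate inner: (- 6 11) = -5
Evaluate root: (+ -5 10) = 5
Result: 5


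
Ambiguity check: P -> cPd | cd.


balanced c^n…d^n: each string has a unique parse
Unambiguous


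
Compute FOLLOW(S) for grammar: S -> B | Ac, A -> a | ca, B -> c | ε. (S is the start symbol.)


$ ∈ FOLLOW(S). For each A -> αBβ: add FIRST(β)\{ε} to FOLLOW(B); if β nullable, add FOLLOW(A).
FOLLOW(S) = {$}


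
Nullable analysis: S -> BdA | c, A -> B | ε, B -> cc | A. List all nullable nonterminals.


A nonterminal is nullable iff some alternative derives ε (directly, or every symbol in it is nullable)
Nullable: {A, B}


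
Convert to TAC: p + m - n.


Break into single-operator statements:
t1 = p + m
t2 = t1 - n


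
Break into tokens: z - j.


Scan left to right, longest-match per lexeme
Tokens: ID(z), OP(-), ID(j)


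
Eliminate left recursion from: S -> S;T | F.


Left-recursive alternatives: S;T; non-recursive: F
Introduce S': S -> FS', S' -> ;TS' | ε


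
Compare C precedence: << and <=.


'<<' is shift (level 8); '<=' is relational (level 7)
Higher level binds tighter
'<<' has higher precedence than '<='


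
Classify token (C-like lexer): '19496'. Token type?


Pattern: digits only
Type: INTEGER_LITERAL


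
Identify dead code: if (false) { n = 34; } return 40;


condition is constant false, so the whole block is unreachable
Dead: 'if (false) { n = 34; }'


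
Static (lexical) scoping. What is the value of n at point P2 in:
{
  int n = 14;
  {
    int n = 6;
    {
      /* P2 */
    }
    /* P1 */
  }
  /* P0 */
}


P2's block does not declare n; resolves to the enclosing declaration at depth 1
n = 6


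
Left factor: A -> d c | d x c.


Common prefix: 'd'
Factored: A -> d A', A' -> c | x c


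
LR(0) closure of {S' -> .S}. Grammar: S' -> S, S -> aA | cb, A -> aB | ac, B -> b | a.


Start: S' -> .S
For each item with dot before a nonterminal B, add B -> .γ for every B-production
Closure: [S' -> .S, S -> .aA, S -> .cb]


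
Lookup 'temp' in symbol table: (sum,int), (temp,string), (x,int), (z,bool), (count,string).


Lookup 'temp' → type string


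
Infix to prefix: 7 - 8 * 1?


'*' binds tighter: tree is (- 7 (* 8 1))
Prefix: - 7 * 8 1


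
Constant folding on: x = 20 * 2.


20 * 2 = 40 at compile time
Optimized: x = 40


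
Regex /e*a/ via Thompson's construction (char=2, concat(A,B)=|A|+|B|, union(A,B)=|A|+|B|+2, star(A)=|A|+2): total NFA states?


Syntax tree has 2 char leaf(s), 0 union(s), 1 star(s)
chars contribute 2×2 = 4; each union adds +2; each star adds +2
Total: 4 + 0 + 2 = 6 states


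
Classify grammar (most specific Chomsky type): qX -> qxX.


LHS has context (more than one symbol) and |LHS| ≤ |RHS|
Classification: Type 1 (Context-Sensitive)


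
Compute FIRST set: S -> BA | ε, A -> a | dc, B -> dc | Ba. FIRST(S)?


Per alternative of S: FIRST(BA) = {d}; FIRST(ε) = {ε}
FIRST(S) = {d, ε}


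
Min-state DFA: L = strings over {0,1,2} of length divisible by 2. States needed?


Track length mod 2: states 0..1, accept at 0
Minimal DFA: 2 states


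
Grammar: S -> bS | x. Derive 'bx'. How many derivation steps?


Derivation: S => bS => bx
Steps: 2


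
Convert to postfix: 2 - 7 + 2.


Left to right (same or higher precedence on left)
Postfix: 2 7 - 2 +


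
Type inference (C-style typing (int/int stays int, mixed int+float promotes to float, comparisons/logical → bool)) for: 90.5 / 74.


Operand types: float / int
Rule: mixed int/float promotes to float; int/int stays int
Result type: float


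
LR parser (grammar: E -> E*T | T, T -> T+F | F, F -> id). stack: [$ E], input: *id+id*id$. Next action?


shift '*' to continue E -> E*T
Action: shift


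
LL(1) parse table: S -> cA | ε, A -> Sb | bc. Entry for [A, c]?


For [A, c]: 'c' ∈ FIRST(Sb)
Entry: A -> Sb


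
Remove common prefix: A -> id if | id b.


Common prefix: 'id'
Factored: A -> id A', A' -> if | b


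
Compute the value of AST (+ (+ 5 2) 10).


Evaluate inner: (+ 5 2) = 7
Evaluate root: (+ 7 10) = 17
Result: 17


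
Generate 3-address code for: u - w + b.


Break into single-operator statements:
t1 = u - w
t2 = t1 + b


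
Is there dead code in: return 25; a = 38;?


statement follows a return and is unreachable
Dead: 'a = 38'


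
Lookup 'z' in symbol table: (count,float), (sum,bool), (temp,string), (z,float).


Lookup 'z' → type float


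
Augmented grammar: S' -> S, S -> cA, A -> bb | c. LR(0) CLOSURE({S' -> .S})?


Start: S' -> .S
For each item with dot before a nonterminal B, add B -> .γ for every B-production
Closure: [S' -> .S, S -> .cA]


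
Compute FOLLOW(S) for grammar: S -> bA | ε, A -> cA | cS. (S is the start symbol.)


$ ∈ FOLLOW(S). For each A -> αBβ: add FIRST(β)\{ε} to FOLLOW(B); if β nullable, add FOLLOW(A).
FOLLOW(S) = {$}


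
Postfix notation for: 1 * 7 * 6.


Left to right (same or higher precedence on left)
Postfix: 1 7 * 6 *


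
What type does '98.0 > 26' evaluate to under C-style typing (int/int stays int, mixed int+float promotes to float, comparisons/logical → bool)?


Operand types: float > int
Rule: comparison yields bool
Result type: bool


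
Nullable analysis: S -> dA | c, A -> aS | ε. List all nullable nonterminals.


A nonterminal is nullable iff some alternative derives ε (directly, or every symbol in it is nullable)
Nullable: {A}


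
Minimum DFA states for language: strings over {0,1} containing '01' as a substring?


KMP-style automaton: 2 progress states + 1 absorbing accept = 3
Minimal DFA: 3 states


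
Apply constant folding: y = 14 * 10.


14 * 10 = 140 at compile time
Optimized: y = 140


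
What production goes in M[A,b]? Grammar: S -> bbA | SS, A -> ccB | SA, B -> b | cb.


For [A, b]: 'b' ∈ FIRST(SA)
Entry: A -> SA


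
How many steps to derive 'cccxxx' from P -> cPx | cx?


Derivation: P => cPx => ccPxx => cccxxx
Steps: 3


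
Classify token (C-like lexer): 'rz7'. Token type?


Pattern: letter/underscore followed by alphanumerics, not a keyword
Type: IDENTIFIER


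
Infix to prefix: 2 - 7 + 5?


left-to-right (same/higher precedence on left): tree is (+ (- 2 7) 5)
Prefix: + - 2 7 5


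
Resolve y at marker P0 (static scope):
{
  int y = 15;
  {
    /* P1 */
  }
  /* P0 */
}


y declared in the same block as P0
y = 15


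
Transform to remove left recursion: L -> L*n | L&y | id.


Left-recursive alternatives: L*n, L&y; non-recursive: id
Introduce L': L -> idL', L' -> *nL' | &yL' | ε


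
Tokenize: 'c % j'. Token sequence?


Scan left to right, longest-match per lexeme
Tokens: ID(c), OP(%), ID(j)


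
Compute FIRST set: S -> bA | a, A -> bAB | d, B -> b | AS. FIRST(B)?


Per alternative of B: FIRST(b) = {b}; FIRST(AS) = {b, d}
FIRST(B) = {b, d}


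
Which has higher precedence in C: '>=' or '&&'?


'>=' is relational (level 7); '&&' is logical AND (level 2)
Higher level binds tighter
'>=' has higher precedence than '&&'


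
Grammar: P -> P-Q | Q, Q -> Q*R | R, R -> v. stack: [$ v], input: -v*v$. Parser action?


'v' on top is the handle for R -> v
Action: reduce (R -> v)


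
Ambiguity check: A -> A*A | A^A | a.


'a*a^a' has two parse trees (no precedence encoded between * and ^)
Ambiguous


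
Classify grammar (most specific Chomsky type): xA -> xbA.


LHS has context (more than one symbol) and |LHS| ≤ |RHS|
Classification: Type 1 (Context-Sensitive)


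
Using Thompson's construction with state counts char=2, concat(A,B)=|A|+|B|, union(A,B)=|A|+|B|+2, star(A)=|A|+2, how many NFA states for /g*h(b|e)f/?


Syntax tree has 5 char leaf(s), 1 union(s), 1 star(s)
chars contribute 5×2 = 10; each union adds +2; each star adds +2
Total: 10 + 2 + 2 = 14 states


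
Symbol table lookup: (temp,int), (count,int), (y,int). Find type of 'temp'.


Lookup 'temp' → type int


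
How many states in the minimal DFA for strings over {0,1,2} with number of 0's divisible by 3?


Track (count of 0) mod 3: states 0..2, accept at 0
Minimal DFA: 3 states


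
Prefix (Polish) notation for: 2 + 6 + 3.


left-to-right (same/higher precedence on left): tree is (+ (+ 2 6) 3)
Prefix: + + 2 6 3


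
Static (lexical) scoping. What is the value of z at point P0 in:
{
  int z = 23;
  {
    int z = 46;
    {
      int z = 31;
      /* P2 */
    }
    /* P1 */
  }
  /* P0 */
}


z declared in the same block as P0
z = 23


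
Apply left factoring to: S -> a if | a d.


Common prefix: 'a'
Factored: S -> a S', S' -> if | d


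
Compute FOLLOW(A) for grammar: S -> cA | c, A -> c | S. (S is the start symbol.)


$ ∈ FOLLOW(S). For each A -> αBβ: add FIRST(β)\{ε} to FOLLOW(B); if β nullable, add FOLLOW(A).
FOLLOW(A) = {$}


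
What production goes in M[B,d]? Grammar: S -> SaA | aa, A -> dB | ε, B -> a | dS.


For [B, d]: 'd' ∈ FIRST(dS)
Entry: B -> dS


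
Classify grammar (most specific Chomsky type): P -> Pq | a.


Left-linear: every RHS is a terminal or one nonterminal followed by a terminal
Classification: Type 3 (Regular)


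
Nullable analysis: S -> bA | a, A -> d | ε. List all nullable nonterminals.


A nonterminal is nullable iff some alternative derives ε (directly, or every symbol in it is nullable)
Nullable: {A}


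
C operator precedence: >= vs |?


'>=' is relational (level 7); '|' is bitwise OR (level 3)
Higher level binds tighter
'>=' has higher precedence than '|'


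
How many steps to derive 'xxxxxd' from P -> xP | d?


Derivation: P => xP => xxP => xxxP => xxxxP => xxxxxP => xxxxxd
Steps: 6


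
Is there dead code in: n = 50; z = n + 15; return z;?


n is read by z's definition; z is returned
No dead code


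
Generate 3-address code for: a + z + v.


Break into single-operator statements:
t1 = a + z
t2 = t1 + v


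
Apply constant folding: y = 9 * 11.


9 * 11 = 99 at compile time
Optimized: y = 99


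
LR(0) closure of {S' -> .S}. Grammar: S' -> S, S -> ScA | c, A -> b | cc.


Start: S' -> .S
For each item with dot before a nonterminal B, add B -> .γ for every B-production
Closure: [S' -> .S, S -> .ScA, S -> .c]


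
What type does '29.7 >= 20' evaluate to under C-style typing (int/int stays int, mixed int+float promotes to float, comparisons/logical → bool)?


Operand types: float >= int
Rule: comparison yields bool
Result type: bool


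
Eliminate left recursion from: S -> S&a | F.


Left-recursive alternatives: S&a; non-recursive: F
Introduce S': S -> FS', S' -> &aS' | ε


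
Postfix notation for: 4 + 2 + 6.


Left to right (same or higher precedence on left)
Postfix: 4 2 + 6 +


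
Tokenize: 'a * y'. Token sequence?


Scan left to right, longest-match per lexeme
Tokens: ID(a), OP(*), ID(y)


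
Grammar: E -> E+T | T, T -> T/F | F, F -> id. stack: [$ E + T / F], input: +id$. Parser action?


handle 'T/F' on top
Action: reduce (T -> T/F)


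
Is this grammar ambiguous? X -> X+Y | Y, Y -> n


precedence layered via separate nonterminal Y: deterministic
Unambiguous


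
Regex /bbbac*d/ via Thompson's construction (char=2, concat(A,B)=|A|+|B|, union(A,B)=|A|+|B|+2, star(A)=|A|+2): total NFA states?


Syntax tree has 6 char leaf(s), 0 union(s), 1 star(s)
chars contribute 6×2 = 12; each union adds +2; each star adds +2
Total: 12 + 0 + 2 = 14 states


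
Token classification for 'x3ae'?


Pattern: letter/underscore followed by alphanumerics, not a keyword
Type: IDENTIFIER


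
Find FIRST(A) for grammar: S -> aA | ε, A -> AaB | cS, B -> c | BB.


Per alternative of A: FIRST(AaB) = {c}; FIRST(cS) = {c}
FIRST(A) = {c}


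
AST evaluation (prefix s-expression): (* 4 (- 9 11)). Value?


Evaluate inner: (- 9 11) = -2
Evaluate root: (* 4 -2) = -8
Result: -8


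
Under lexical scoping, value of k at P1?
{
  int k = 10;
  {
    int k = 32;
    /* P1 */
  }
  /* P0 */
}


k declared in the same block as P1
k = 32


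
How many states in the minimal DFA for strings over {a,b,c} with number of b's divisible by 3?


Track (count of b) mod 3: states 0..2, accept at 0
Minimal DFA: 3 states


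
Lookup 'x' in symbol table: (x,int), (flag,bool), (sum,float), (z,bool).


Lookup 'x' → type int


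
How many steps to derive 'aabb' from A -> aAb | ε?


Derivation: A => aAb => aaAbb => aabb
Steps: 3


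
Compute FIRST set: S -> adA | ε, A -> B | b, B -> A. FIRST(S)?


Per alternative of S: FIRST(adA) = {a}; FIRST(ε) = {ε}
FIRST(S) = {a, ε}


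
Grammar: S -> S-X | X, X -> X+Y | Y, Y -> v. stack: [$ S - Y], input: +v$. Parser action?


'Y' (not preceded by X+) is the handle for X -> Y
Action: reduce (X -> Y)


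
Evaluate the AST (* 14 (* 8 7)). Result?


Evaluate inner: (* 8 7) = 56
Evaluate root: (* 14 56) = 784
Result: 784


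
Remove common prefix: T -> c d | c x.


Common prefix: 'c'
Factored: T -> c T', T' -> d | x


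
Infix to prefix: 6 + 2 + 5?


left-to-right (same/higher precedence on left): tree is (+ (+ 6 2) 5)
Prefix: + + 6 2 5


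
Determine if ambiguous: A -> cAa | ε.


balanced c^n…a^n: each string has a unique parse
Unambiguous


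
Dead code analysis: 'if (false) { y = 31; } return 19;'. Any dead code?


condition is constant false, so the whole block is unreachable
Dead: 'if (false) { y = 31; }'


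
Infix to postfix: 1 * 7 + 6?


Left to right (same or higher precedence on left)
Postfix: 1 7 * 6 +


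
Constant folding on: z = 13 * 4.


13 * 4 = 52 at compile time
Optimized: z = 52


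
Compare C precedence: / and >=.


'/' is multiplicative (level 10); '>=' is relational (level 7)
Higher level binds tighter
'/' has higher precedence than '>='


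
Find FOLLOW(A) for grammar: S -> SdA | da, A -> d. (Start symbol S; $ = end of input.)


$ ∈ FOLLOW(S). For each A -> αBβ: add FIRST(β)\{ε} to FOLLOW(B); if β nullable, add FOLLOW(A).
FOLLOW(A) = {$, d}
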